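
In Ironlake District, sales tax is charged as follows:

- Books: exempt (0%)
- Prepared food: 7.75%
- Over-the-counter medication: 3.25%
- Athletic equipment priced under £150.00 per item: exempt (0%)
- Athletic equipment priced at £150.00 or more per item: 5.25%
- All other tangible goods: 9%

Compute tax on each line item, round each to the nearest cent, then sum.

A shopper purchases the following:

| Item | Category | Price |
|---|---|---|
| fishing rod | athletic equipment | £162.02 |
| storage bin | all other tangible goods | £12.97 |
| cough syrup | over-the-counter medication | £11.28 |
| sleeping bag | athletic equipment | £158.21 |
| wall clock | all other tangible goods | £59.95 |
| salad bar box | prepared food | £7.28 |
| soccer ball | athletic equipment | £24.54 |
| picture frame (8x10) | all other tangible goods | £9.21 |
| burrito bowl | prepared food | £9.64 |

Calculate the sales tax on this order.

£25.90

Fishing rod £162.02: athletic equipment, £150.00 or more → 5.25% → £8.51
Storage bin £12.97: all other tangible goods → 9% → £1.17
Cough syrup £11.28: over-the-counter medication → 3.25% → £0.37
Sleeping bag £158.21: athletic equipment, £150.00 or more → 5.25% → £8.31
Wall clock £59.95: all other tangible goods → 9% → £5.40
Salad bar box £7.28: prepared food → 7.75% → £0.56
Soccer ball £24.54: athletic equipment, under £150.00 → 0% → £0.00
Picture frame (8x10) £9.21: all other tangible goods → 9% → £0.83
Burrito bowl £9.64: prepared food → 7.75% → £0.75
Total tax = £8.51 + £1.17 + £0.37 + £8.31 + £5.40 + £0.56 + £0.83 + £0.75 = £25.90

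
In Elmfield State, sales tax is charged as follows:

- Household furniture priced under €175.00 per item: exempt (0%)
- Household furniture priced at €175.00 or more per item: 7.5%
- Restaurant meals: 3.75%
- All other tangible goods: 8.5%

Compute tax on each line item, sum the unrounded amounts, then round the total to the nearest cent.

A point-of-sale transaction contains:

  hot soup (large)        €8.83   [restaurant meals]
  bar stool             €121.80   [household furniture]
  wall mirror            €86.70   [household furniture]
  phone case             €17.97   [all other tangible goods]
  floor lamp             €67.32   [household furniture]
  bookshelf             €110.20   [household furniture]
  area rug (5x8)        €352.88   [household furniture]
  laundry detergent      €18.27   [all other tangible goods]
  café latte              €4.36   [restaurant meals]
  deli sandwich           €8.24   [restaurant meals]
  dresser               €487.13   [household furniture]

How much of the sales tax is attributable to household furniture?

€63.00

Bar stool €121.80: household furniture, under €175.00 → 0% → €0.00
Wall mirror €86.70: household furniture, under €175.00 → 0% → €0.00
Floor lamp €67.32: household furniture, under €175.00 → 0% → €0.00
Bookshelf €110.20: household furniture, under €175.00 → 0% → €0.00
Area rug (5x8) €352.88: household furniture, €175.00 or more → 7.5% → €26.466
Dresser €487.13: household furniture, €175.00 or more → 7.5% → €36.53475
Tax on household furniture: unrounded sum = €63.00075 → €63.00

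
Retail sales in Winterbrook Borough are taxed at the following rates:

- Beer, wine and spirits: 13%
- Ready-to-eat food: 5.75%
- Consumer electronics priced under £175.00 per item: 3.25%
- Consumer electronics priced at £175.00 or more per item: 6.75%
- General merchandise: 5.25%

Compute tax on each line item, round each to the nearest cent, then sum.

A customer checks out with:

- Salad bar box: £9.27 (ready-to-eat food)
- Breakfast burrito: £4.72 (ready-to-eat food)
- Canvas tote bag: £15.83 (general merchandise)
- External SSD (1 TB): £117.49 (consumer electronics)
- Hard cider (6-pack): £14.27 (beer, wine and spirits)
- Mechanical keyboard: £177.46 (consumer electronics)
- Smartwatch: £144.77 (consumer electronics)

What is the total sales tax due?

£24.00

Salad bar box £9.27: ready-to-eat food → 5.75% → £0.53
Breakfast burrito £4.72: ready-to-eat food → 5.75% → £0.27
Canvas tote bag £15.83: general merchandise → 5.25% → £0.83
External SSD (1 TB) £117.49: consumer electronics, under £175.00 → 3.25% → £3.82
Hard cider (6-pack) £14.27: beer, wine and spirits → 13% → £1.86
Mechanical keyboard £177.46: consumer electronics, £175.00 or more → 6.75% → £11.98
Smartwatch £144.77: consumer electronics, under £175.00 → 3.25% → £4.71
Total tax = £0.53 + £0.27 + £0.83 + £3.82 + £1.86 + £11.98 + £4.71 = £24.00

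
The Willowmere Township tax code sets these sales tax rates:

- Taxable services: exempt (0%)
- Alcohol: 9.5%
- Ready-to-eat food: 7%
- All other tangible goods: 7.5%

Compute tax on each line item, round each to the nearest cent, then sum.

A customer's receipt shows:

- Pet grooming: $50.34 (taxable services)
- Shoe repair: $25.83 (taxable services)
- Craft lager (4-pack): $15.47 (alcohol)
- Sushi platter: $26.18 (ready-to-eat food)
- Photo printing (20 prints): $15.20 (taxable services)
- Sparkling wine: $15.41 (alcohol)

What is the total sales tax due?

$4.76

Pet grooming $50.34: taxable services → 0% → $0.00
Shoe repair $25.83: taxable services → 0% → $0.00
Craft lager (4-pack) $15.47: alcohol → 9.5% → $1.47
Sushi platter $26.18: ready-to-eat food → 7% → $1.83
Photo printing (20 prints) $15.20: taxable services → 0% → $0.00
Sparkling wine $15.41: alcohol → 9.5% → $1.46
Total tax = $1.47 + $1.83 + $1.46 = $4.76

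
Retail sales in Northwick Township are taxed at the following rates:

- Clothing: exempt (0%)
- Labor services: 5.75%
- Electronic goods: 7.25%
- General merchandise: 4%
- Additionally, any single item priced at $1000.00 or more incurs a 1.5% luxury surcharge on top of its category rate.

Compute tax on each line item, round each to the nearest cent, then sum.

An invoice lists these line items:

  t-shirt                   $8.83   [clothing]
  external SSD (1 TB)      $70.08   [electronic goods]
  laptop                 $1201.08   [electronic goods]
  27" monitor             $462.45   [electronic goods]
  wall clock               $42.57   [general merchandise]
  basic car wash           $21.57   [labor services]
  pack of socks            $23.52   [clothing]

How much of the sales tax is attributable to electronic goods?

External SSD (1 TB) $70.08: electronic goods → 7.25% → $5.08
Laptop $1201.08: electronic goods → 7.25% + 1.5% surcharge = 8.75% → $105.09
27" monitor $462.45: electronic goods → 7.25% → $33.53
Tax on electronic goods = $5.08 + $105.09 + $33.53 = $143.70

$143.70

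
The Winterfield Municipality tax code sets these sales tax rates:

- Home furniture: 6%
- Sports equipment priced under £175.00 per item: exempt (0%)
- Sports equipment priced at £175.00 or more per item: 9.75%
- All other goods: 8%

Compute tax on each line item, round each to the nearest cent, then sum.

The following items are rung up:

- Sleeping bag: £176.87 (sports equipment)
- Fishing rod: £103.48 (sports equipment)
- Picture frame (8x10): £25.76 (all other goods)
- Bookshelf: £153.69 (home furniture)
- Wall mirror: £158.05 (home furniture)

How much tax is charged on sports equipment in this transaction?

Sleeping bag £176.87: sports equipment, £175.00 or more → 9.75% → £17.24
Fishing rod £103.48: sports equipment, under £175.00 → 0% → £0.00
Tax on sports equipment = £17.24 + £0.00 = £17.24

£17.24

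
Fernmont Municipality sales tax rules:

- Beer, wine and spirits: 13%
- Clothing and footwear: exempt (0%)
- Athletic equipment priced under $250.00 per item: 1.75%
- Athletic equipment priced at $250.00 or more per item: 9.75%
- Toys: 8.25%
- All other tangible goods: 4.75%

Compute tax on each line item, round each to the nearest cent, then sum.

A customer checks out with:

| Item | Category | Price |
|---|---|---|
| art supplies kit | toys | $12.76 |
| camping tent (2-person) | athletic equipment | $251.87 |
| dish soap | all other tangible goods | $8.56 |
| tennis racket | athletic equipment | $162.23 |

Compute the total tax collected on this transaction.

$28.86

Art supplies kit $12.76: toys → 8.25% → $1.05
Camping tent (2-person) $251.87: athletic equipment, $250.00 or more → 9.75% → $24.56
Dish soap $8.56: all other tangible goods → 4.75% → $0.41
Tennis racket $162.23: athletic equipment, under $250.00 → 1.75% → $2.84
Total tax = $1.05 + $24.56 + $0.41 + $2.84 = $28.86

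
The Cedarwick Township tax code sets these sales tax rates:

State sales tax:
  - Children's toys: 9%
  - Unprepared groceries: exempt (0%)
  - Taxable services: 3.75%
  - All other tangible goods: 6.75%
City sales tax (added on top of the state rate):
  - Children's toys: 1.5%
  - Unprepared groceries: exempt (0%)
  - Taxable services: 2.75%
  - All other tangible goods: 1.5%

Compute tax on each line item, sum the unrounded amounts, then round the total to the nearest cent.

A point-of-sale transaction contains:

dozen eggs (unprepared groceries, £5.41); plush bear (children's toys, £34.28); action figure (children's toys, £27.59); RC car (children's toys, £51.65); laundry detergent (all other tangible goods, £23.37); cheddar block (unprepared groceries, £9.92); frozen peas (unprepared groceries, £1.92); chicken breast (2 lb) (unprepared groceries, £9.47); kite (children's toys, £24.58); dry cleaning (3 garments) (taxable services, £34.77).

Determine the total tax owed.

Dozen eggs £5.41: unprepared groceries → 0% + 0% city = 0% → £0.00
Plush bear £34.28: children's toys → 9% + 1.5% city = 10.5% → £3.5994
Action figure £27.59: children's toys → 9% + 1.5% city = 10.5% → £2.89695
RC car £51.65: children's toys → 9% + 1.5% city = 10.5% → £5.42325
Laundry detergent £23.37: all other tangible goods → 6.75% + 1.5% city = 8.25% → £1.928025
Cheddar block £9.92: unprepared groceries → 0% + 0% city = 0% → £0.00
Frozen peas £1.92: unprepared groceries → 0% + 0% city = 0% → £0.00
Chicken breast (2 lb) £9.47: unprepared groceries → 0% + 0% city = 0% → £0.00
Kite £24.58: children's toys → 9% + 1.5% city = 10.5% → £2.5809
Dry cleaning (3 garments) £34.77: taxable services → 3.75% + 2.75% city = 6.5% → £2.26005
Unrounded tax sum = £18.688575 → £18.69

£18.69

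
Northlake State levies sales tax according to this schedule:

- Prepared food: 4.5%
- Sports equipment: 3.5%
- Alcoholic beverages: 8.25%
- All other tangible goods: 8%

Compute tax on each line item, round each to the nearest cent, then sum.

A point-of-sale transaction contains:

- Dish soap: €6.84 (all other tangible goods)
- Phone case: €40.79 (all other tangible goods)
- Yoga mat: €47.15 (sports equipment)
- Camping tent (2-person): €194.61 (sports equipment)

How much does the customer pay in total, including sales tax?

Dish soap €6.84: all other tangible goods → 8% → €0.55
Phone case €40.79: all other tangible goods → 8% → €3.26
Yoga mat €47.15: sports equipment → 3.5% → €1.65
Camping tent (2-person) €194.61: sports equipment → 3.5% → €6.81
Subtotal = €289.39; tax = €12.27; total due = €301.66

€301.66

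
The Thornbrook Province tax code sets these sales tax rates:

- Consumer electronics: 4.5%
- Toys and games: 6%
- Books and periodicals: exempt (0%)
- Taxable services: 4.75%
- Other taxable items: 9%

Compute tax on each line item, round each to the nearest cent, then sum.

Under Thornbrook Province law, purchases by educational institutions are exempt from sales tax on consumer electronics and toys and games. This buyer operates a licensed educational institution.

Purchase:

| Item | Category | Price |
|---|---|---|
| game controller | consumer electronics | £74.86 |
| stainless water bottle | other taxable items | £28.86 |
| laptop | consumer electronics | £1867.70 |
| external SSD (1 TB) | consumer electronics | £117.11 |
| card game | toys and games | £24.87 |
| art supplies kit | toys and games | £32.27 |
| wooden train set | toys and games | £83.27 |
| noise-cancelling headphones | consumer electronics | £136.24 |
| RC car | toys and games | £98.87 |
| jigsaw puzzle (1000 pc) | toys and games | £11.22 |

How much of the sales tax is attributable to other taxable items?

Stainless water bottle £28.86: other taxable items → 9% → £2.60
Tax on other taxable items = £2.60

£2.60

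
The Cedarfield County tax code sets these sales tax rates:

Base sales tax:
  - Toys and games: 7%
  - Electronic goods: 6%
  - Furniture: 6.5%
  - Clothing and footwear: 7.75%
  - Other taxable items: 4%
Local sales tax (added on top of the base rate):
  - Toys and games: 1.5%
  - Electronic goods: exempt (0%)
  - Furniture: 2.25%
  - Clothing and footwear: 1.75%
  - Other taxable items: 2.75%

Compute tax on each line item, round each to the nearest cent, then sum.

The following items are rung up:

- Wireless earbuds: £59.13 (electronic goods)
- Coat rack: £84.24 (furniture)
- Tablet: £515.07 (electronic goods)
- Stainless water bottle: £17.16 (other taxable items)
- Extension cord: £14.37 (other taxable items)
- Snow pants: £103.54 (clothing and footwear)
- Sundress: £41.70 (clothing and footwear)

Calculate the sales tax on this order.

Wireless earbuds £59.13: electronic goods → 6% + 0% local = 6% → £3.55
Coat rack £84.24: furniture → 6.5% + 2.25% local = 8.75% → £7.37
Tablet £515.07: electronic goods → 6% + 0% local = 6% → £30.90
Stainless water bottle £17.16: other taxable items → 4% + 2.75% local = 6.75% → £1.16
Extension cord £14.37: other taxable items → 4% + 2.75% local = 6.75% → £0.97
Snow pants £103.54: clothing and footwear → 7.75% + 1.75% local = 9.5% → £9.84
Sundress £41.70: clothing and footwear → 7.75% + 1.75% local = 9.5% → £3.96
Total tax = £3.55 + £7.37 + £30.90 + £1.16 + £0.97 + £9.84 + £3.96 = £57.75

£57.75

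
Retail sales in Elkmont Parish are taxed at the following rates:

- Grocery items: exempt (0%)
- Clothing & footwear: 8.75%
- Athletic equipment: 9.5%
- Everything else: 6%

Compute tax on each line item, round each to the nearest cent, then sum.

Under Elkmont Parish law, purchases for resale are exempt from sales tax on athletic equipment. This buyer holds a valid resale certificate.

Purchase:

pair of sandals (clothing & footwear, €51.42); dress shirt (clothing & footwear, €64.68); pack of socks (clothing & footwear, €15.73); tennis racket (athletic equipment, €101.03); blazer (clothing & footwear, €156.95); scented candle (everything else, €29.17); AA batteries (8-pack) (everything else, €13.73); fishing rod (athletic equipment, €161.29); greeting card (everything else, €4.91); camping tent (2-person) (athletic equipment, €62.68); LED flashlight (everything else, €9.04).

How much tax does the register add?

Pair of sandals €51.42: clothing & footwear → 8.75% → €4.50
Dress shirt €64.68: clothing & footwear → 8.75% → €5.66
Pack of socks €15.73: clothing & footwear → 8.75% → €1.38
Tennis racket €101.03: athletic equipment, buyer-exempt → 0% → €0.00
Blazer €156.95: clothing & footwear → 8.75% → €13.73
Scented candle €29.17: everything else → 6% → €1.75
AA batteries (8-pack) €13.73: everything else → 6% → €0.82
Fishing rod €161.29: athletic equipment, buyer-exempt → 0% → €0.00
Greeting card €4.91: everything else → 6% → €0.29
Camping tent (2-person) €62.68: athletic equipment, buyer-exempt → 0% → €0.00
LED flashlight €9.04: everything else → 6% → €0.54
Total tax = €4.50 + €5.66 + €1.38 + €13.73 + €1.75 + €0.82 + €0.29 + €0.54 = €28.67

€28.67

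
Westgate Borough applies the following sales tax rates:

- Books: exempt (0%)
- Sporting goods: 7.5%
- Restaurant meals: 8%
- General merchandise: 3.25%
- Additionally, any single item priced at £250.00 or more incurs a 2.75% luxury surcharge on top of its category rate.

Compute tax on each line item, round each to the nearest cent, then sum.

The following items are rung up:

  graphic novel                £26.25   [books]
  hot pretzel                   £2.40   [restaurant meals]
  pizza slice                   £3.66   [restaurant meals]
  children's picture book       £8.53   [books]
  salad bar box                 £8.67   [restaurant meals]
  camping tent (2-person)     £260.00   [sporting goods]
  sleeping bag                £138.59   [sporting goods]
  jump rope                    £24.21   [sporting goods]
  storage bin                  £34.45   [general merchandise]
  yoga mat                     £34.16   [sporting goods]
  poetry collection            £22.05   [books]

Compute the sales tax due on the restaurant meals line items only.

Hot pretzel £2.40: restaurant meals → 8% → £0.19
Pizza slice £3.66: restaurant meals → 8% → £0.29
Salad bar box £8.67: restaurant meals → 8% → £0.69
Tax on restaurant meals = £0.19 + £0.29 + £0.69 = £1.17

£1.17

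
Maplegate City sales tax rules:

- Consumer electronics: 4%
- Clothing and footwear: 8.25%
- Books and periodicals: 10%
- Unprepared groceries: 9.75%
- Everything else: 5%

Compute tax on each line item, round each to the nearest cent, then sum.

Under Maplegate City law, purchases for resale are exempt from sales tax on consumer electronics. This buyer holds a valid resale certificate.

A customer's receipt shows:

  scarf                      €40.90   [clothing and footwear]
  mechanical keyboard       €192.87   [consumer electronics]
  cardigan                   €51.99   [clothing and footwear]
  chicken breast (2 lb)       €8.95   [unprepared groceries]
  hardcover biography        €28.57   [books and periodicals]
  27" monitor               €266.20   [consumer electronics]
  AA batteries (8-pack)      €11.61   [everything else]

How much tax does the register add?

Scarf €40.90: clothing and footwear → 8.25% → €3.37
Mechanical keyboard €192.87: consumer electronics, buyer-exempt → 0% → €0.00
Cardigan €51.99: clothing and footwear → 8.25% → €4.29
Chicken breast (2 lb) €8.95: unprepared groceries → 9.75% → €0.87
Hardcover biography €28.57: books and periodicals → 10% → €2.86
27" monitor €266.20: consumer electronics, buyer-exempt → 0% → €0.00
AA batteries (8-pack) €11.61: everything else → 5% → €0.58
Total tax = €3.37 + €4.29 + €0.87 + €2.86 + €0.58 = €11.97

€11.97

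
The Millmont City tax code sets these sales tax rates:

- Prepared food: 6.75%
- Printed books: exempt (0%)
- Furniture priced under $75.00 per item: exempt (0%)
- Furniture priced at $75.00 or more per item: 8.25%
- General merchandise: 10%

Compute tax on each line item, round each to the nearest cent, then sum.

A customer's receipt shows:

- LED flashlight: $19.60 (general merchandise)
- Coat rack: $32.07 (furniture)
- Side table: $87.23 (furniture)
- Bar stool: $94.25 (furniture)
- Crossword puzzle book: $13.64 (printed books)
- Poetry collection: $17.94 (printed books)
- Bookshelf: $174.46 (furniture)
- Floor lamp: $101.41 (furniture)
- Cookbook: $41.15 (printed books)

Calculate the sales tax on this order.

LED flashlight $19.60: general merchandise → 10% → $1.96
Coat rack $32.07: furniture, under $75.00 → 0% → $0.00
Side table $87.23: furniture, $75.00 or more → 8.25% → $7.20
Bar stool $94.25: furniture, $75.00 or more → 8.25% → $7.78
Crossword puzzle book $13.64: printed books → 0% → $0.00
Poetry collection $17.94: printed books → 0% → $0.00
Bookshelf $174.46: furniture, $75.00 or more → 8.25% → $14.39
Floor lamp $101.41: furniture, $75.00 or more → 8.25% → $8.37
Cookbook $41.15: printed books → 0% → $0.00
Total tax = $1.96 + $7.20 + $7.78 + $14.39 + $8.37 = $39.70

$39.70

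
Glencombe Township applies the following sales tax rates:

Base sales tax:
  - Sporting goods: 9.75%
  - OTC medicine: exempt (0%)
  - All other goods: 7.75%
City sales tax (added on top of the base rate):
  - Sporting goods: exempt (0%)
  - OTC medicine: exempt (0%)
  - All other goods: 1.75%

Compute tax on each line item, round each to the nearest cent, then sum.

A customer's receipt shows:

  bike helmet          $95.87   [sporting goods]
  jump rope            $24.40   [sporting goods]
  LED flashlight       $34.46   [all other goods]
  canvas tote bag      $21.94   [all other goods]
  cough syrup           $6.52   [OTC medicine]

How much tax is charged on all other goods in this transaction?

$5.35

LED flashlight $34.46: all other goods → 7.75% + 1.75% city = 9.5% → $3.27
Canvas tote bag $21.94: all other goods → 7.75% + 1.75% city = 9.5% → $2.08
Tax on all other goods = $3.27 + $2.08 = $5.35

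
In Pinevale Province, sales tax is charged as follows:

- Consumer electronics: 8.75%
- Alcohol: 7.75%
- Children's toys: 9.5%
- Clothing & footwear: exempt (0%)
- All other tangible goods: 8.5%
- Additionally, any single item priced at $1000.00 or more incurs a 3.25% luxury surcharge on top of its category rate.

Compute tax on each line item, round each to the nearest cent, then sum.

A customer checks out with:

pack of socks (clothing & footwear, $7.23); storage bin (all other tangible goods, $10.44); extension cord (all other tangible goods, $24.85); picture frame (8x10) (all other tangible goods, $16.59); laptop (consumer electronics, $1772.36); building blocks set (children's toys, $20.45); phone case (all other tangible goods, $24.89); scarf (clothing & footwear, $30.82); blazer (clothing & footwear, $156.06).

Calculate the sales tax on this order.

Pack of socks $7.23: clothing & footwear → 0% → $0.00
Storage bin $10.44: all other tangible goods → 8.5% → $0.89
Extension cord $24.85: all other tangible goods → 8.5% → $2.11
Picture frame (8x10) $16.59: all other tangible goods → 8.5% → $1.41
Laptop $1772.36: consumer electronics → 8.75% + 3.25% surcharge = 12% → $212.68
Building blocks set $20.45: children's toys → 9.5% → $1.94
Phone case $24.89: all other tangible goods → 8.5% → $2.12
Scarf $30.82: clothing & footwear → 0% → $0.00
Blazer $156.06: clothing & footwear → 0% → $0.00
Total tax = $0.89 + $2.11 + $1.41 + $212.68 + $1.94 + $2.12 = $221.15

$221.15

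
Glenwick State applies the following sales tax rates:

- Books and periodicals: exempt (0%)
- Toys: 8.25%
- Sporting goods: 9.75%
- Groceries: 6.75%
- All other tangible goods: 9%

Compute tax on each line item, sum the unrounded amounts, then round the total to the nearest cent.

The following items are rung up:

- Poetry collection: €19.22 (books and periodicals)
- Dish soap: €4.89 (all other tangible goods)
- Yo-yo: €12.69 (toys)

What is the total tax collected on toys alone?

€1.05

Yo-yo €12.69: toys → 8.25% → €1.046925
Tax on toys: unrounded sum = €1.046925 → €1.05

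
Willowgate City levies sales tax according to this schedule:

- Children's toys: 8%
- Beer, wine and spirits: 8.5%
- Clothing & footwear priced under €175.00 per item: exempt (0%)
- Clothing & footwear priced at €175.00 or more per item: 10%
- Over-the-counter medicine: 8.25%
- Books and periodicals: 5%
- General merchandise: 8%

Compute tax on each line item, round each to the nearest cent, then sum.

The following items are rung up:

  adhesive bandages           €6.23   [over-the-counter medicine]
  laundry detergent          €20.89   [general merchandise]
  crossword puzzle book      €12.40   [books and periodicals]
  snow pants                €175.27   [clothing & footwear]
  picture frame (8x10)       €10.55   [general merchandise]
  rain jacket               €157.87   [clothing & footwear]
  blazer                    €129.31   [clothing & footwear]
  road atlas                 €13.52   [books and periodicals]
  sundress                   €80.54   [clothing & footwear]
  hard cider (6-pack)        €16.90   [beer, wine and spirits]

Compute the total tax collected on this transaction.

Adhesive bandages €6.23: over-the-counter medicine → 8.25% → €0.51
Laundry detergent €20.89: general merchandise → 8% → €1.67
Crossword puzzle book €12.40: books and periodicals → 5% → €0.62
Snow pants €175.27: clothing & footwear, €175.00 or more → 10% → €17.53
Picture frame (8x10) €10.55: general merchandise → 8% → €0.84
Rain jacket €157.87: clothing & footwear, under €175.00 → 0% → €0.00
Blazer €129.31: clothing & footwear, under €175.00 → 0% → €0.00
Road atlas €13.52: books and periodicals → 5% → €0.68
Sundress €80.54: clothing & footwear, under €175.00 → 0% → €0.00
Hard cider (6-pack) €16.90: beer, wine and spirits → 8.5% → €1.44
Total tax = €0.51 + €1.67 + €0.62 + €17.53 + €0.84 + €0.68 + €1.44 = €23.29

€23.29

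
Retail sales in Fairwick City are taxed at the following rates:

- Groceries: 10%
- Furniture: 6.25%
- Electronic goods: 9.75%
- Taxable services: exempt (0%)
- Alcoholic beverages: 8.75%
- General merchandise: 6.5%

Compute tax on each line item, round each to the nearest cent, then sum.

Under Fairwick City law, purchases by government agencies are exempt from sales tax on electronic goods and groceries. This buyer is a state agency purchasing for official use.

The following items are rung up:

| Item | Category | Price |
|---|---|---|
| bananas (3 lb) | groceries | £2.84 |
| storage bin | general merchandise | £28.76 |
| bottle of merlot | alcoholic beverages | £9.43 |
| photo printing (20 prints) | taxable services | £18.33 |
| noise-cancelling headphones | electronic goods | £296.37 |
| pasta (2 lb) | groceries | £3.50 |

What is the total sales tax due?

Bananas (3 lb) £2.84: groceries, buyer-exempt → 0% → £0.00
Storage bin £28.76: general merchandise → 6.5% → £1.87
Bottle of merlot £9.43: alcoholic beverages → 8.75% → £0.83
Photo printing (20 prints) £18.33: taxable services → 0% → £0.00
Noise-cancelling headphones £296.37: electronic goods, buyer-exempt → 0% → £0.00
Pasta (2 lb) £3.50: groceries, buyer-exempt → 0% → £0.00
Total tax = £1.87 + £0.83 = £2.70

£2.70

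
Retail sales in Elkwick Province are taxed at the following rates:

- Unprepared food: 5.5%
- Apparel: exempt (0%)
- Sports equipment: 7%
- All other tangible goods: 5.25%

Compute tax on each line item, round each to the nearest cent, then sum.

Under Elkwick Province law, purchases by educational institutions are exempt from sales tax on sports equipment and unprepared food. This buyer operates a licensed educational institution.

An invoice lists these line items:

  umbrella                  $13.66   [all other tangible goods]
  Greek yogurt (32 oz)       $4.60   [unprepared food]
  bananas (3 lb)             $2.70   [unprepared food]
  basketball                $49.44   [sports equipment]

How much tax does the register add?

$0.72

Umbrella $13.66: all other tangible goods → 5.25% → $0.72
Greek yogurt (32 oz) $4.60: unprepared food, buyer-exempt → 0% → $0.00
Bananas (3 lb) $2.70: unprepared food, buyer-exempt → 0% → $0.00
Basketball $49.44: sports equipment, buyer-exempt → 0% → $0.00
Total tax = $0.72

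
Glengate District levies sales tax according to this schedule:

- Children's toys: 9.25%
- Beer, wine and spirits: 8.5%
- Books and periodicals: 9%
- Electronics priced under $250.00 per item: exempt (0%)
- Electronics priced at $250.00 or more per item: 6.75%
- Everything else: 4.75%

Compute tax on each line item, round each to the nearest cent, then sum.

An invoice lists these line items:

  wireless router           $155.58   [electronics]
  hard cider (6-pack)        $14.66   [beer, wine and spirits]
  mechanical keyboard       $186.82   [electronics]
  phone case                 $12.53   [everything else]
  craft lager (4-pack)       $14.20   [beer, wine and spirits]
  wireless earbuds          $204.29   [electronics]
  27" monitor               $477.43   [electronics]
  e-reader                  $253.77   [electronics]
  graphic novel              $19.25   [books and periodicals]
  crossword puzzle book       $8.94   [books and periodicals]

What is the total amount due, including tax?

Wireless router $155.58: electronics, under $250.00 → 0% → $0.00
Hard cider (6-pack) $14.66: beer, wine and spirits → 8.5% → $1.25
Mechanical keyboard $186.82: electronics, under $250.00 → 0% → $0.00
Phone case $12.53: everything else → 4.75% → $0.60
Craft lager (4-pack) $14.20: beer, wine and spirits → 8.5% → $1.21
Wireless earbuds $204.29: electronics, under $250.00 → 0% → $0.00
27" monitor $477.43: electronics, $250.00 or more → 6.75% → $32.23
E-reader $253.77: electronics, $250.00 or more → 6.75% → $17.13
Graphic novel $19.25: books and periodicals → 9% → $1.73
Crossword puzzle book $8.94: books and periodicals → 9% → $0.80
Subtotal = $1347.47; tax = $54.95; total due = $1402.42

$1402.42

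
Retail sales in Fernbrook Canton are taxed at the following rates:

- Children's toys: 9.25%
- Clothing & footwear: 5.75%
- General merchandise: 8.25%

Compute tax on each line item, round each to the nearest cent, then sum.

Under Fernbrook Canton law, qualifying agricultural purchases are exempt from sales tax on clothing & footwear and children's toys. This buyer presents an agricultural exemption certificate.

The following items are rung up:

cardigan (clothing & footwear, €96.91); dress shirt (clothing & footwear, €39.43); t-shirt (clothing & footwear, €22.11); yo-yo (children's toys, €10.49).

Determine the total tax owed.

€0.00

Cardigan €96.91: clothing & footwear, buyer-exempt → 0% → €0.00
Dress shirt €39.43: clothing & footwear, buyer-exempt → 0% → €0.00
T-shirt €22.11: clothing & footwear, buyer-exempt → 0% → €0.00
Yo-yo €10.49: children's toys, buyer-exempt → 0% → €0.00
Total tax = €0.00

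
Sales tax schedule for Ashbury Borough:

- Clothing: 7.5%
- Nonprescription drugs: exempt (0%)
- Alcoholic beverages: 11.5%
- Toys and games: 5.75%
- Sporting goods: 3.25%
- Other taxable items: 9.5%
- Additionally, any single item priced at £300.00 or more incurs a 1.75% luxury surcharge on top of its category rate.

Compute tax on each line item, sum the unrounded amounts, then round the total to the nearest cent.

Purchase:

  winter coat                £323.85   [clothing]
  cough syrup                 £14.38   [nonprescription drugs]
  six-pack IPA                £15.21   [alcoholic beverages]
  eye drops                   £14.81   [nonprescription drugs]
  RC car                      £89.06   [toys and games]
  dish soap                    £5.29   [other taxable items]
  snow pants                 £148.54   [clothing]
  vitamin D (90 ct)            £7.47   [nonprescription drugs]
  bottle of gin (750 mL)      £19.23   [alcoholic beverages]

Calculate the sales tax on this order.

£50.68

Winter coat £323.85: clothing → 7.5% + 1.75% surcharge = 9.25% → £29.956125
Cough syrup £14.38: nonprescription drugs → 0% → £0.00
Six-pack IPA £15.21: alcoholic beverages → 11.5% → £1.74915
Eye drops £14.81: nonprescription drugs → 0% → £0.00
RC car £89.06: toys and games → 5.75% → £5.12095
Dish soap £5.29: other taxable items → 9.5% → £0.50255
Snow pants £148.54: clothing → 7.5% → £11.1405
Vitamin D (90 ct) £7.47: nonprescription drugs → 0% → £0.00
Bottle of gin (750 mL) £19.23: alcoholic beverages → 11.5% → £2.21145
Unrounded tax sum = £50.680725 → £50.68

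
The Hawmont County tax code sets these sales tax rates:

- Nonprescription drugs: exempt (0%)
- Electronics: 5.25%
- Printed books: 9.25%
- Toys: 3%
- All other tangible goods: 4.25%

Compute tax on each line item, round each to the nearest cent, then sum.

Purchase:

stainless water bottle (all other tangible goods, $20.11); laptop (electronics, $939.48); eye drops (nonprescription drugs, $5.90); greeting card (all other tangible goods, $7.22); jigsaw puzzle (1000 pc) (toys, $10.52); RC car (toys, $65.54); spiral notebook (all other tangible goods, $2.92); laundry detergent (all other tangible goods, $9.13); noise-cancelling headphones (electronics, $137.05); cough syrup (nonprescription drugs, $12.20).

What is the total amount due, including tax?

Stainless water bottle $20.11: all other tangible goods → 4.25% → $0.85
Laptop $939.48: electronics → 5.25% → $49.32
Eye drops $5.90: nonprescription drugs → 0% → $0.00
Greeting card $7.22: all other tangible goods → 4.25% → $0.31
Jigsaw puzzle (1000 pc) $10.52: toys → 3% → $0.32
RC car $65.54: toys → 3% → $1.97
Spiral notebook $2.92: all other tangible goods → 4.25% → $0.12
Laundry detergent $9.13: all other tangible goods → 4.25% → $0.39
Noise-cancelling headphones $137.05: electronics → 5.25% → $7.20
Cough syrup $12.20: nonprescription drugs → 0% → $0.00
Subtotal = $1210.07; tax = $60.48; total due = $1270.55

$1270.55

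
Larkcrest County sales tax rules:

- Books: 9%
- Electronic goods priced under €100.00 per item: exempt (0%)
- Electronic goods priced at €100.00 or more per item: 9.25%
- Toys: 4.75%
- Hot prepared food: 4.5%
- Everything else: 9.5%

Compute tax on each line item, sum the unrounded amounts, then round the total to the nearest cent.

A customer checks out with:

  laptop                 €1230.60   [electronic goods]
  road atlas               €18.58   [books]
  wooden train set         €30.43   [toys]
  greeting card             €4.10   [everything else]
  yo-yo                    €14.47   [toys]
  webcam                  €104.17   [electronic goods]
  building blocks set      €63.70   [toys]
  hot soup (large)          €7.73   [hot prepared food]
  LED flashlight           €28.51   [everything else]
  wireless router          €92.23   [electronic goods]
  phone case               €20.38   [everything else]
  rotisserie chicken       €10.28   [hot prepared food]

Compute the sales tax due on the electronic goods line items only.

€123.47

Laptop €1230.60: electronic goods, €100.00 or more → 9.25% → €113.8305
Webcam €104.17: electronic goods, €100.00 or more → 9.25% → €9.635725
Wireless router €92.23: electronic goods, under €100.00 → 0% → €0.00
Tax on electronic goods: unrounded sum = €123.466225 → €123.47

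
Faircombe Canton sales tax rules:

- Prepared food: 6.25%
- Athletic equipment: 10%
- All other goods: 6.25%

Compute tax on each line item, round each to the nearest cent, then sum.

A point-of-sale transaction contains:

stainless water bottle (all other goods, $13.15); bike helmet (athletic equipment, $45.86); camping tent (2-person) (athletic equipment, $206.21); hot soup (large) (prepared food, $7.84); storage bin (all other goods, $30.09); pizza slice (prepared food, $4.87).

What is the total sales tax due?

Stainless water bottle $13.15: all other goods → 6.25% → $0.82
Bike helmet $45.86: athletic equipment → 10% → $4.59
Camping tent (2-person) $206.21: athletic equipment → 10% → $20.62
Hot soup (large) $7.84: prepared food → 6.25% → $0.49
Storage bin $30.09: all other goods → 6.25% → $1.88
Pizza slice $4.87: prepared food → 6.25% → $0.30
Total tax = $0.82 + $4.59 + $20.62 + $0.49 + $1.88 + $0.30 = $28.70

$28.70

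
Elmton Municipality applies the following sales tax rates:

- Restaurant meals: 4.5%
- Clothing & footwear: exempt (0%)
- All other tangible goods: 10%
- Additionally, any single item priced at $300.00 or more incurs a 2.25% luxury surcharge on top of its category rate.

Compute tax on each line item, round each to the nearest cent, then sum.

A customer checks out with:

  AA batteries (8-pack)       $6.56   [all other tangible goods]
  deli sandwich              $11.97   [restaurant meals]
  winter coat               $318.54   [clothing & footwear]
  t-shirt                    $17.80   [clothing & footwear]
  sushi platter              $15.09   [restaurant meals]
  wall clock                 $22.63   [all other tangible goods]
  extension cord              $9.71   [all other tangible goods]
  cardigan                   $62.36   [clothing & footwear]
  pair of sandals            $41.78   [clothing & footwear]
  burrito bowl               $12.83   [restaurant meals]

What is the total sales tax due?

AA batteries (8-pack) $6.56: all other tangible goods → 10% → $0.66
Deli sandwich $11.97: restaurant meals → 4.5% → $0.54
Winter coat $318.54: clothing & footwear → 0% + 2.25% surcharge = 2.25% → $7.17
T-shirt $17.80: clothing & footwear → 0% → $0.00
Sushi platter $15.09: restaurant meals → 4.5% → $0.68
Wall clock $22.63: all other tangible goods → 10% → $2.26
Extension cord $9.71: all other tangible goods → 10% → $0.97
Cardigan $62.36: clothing & footwear → 0% → $0.00
Pair of sandals $41.78: clothing & footwear → 0% → $0.00
Burrito bowl $12.83: restaurant meals → 4.5% → $0.58
Total tax = $0.66 + $0.54 + $7.17 + $0.68 + $2.26 + $0.97 + $0.58 = $12.86

$12.86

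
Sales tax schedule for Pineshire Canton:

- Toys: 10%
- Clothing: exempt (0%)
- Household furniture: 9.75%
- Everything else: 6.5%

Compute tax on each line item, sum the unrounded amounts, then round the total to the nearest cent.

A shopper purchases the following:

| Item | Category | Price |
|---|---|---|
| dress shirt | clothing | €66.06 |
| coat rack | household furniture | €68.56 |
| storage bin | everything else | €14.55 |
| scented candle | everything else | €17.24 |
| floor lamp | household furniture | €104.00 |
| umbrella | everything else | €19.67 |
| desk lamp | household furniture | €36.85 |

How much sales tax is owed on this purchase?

€23.76

Dress shirt €66.06: clothing → 0% → €0.00
Coat rack €68.56: household furniture → 9.75% → €6.6846
Storage bin €14.55: everything else → 6.5% → €0.94575
Scented candle €17.24: everything else → 6.5% → €1.1206
Floor lamp €104.00: household furniture → 9.75% → €10.14
Umbrella €19.67: everything else → 6.5% → €1.27855
Desk lamp €36.85: household furniture → 9.75% → €3.592875
Unrounded tax sum = €23.762375 → €23.76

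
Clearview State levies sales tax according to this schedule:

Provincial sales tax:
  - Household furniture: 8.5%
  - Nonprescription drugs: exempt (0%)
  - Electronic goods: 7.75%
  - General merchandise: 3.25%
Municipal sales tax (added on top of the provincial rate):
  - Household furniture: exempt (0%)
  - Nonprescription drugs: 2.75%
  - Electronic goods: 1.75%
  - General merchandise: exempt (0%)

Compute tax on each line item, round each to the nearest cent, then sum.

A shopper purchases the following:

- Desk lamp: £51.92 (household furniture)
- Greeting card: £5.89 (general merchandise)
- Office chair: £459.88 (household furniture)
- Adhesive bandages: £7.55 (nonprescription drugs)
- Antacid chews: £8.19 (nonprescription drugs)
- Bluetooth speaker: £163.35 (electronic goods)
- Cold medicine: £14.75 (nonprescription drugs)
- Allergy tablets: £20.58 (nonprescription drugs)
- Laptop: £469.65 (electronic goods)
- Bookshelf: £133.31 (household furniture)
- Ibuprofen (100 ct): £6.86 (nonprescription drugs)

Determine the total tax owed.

£116.77

Desk lamp £51.92: household furniture → 8.5% + 0% municipal = 8.5% → £4.41
Greeting card £5.89: general merchandise → 3.25% + 0% municipal = 3.25% → £0.19
Office chair £459.88: household furniture → 8.5% + 0% municipal = 8.5% → £39.09
Adhesive bandages £7.55: nonprescription drugs → 0% + 2.75% municipal = 2.75% → £0.21
Antacid chews £8.19: nonprescription drugs → 0% + 2.75% municipal = 2.75% → £0.23
Bluetooth speaker £163.35: electronic goods → 7.75% + 1.75% municipal = 9.5% → £15.52
Cold medicine £14.75: nonprescription drugs → 0% + 2.75% municipal = 2.75% → £0.41
Allergy tablets £20.58: nonprescription drugs → 0% + 2.75% municipal = 2.75% → £0.57
Laptop £469.65: electronic goods → 7.75% + 1.75% municipal = 9.5% → £44.62
Bookshelf £133.31: household furniture → 8.5% + 0% municipal = 8.5% → £11.33
Ibuprofen (100 ct) £6.86: nonprescription drugs → 0% + 2.75% municipal = 2.75% → £0.19
Total tax = £4.41 + £0.19 + £39.09 + £0.21 + £0.23 + £15.52 + £0.41 + £0.57 + £44.62 + £11.33 + £0.19 = £116.77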